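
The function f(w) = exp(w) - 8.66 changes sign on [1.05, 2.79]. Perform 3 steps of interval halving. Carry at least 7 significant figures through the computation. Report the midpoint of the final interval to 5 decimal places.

f(1.050000) = -5.802349, f(2.790000) = 7.621020 (opposite signs)
step 1: m = 1.920000, f(m) = -1.839042 < 0 → root in [1.920000, 2.790000]
step 2: m = 2.355000, f(m) = 1.878129 > 0 → root in [1.920000, 2.355000]
step 3: m = 2.137500, f(m) = -0.181784 < 0 → root in [2.137500, 2.355000]
Midpoint of [2.137500, 2.355000] = 2.246250

2.24625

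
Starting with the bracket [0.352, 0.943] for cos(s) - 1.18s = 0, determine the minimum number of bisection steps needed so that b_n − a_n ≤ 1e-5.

16

Initial width b − a = 0.943 − 0.352 = 0.591000.
After n steps the width is (b−a)/2^n; need (b−a)/2^n ≤ 1e-5.
So n ≥ log₂(0.591000/1e-5) = log₂(59100.0000) ≈ 15.8509.
Hence n = 16.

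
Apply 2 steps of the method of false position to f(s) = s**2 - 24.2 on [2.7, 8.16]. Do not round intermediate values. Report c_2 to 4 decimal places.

4.7465

f(2.700000) = -16.910000, f(8.160000) = 42.385600
step 1: c = 4.257090, f(c) = -6.077183 < 0 → new bracket [4.257090, 8.160000]
step 2: c = 4.746511, f(c) = -1.670633 < 0 → new bracket [4.746511, 8.160000]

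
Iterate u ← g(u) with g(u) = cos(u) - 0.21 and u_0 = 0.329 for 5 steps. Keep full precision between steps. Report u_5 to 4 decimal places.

0.6239

u_1 = g(0.329000) = 0.736366
u_2 = g(0.736366) = 0.530914
u_3 = g(0.530914) = 0.652345
u_4 = g(0.652345) = 0.584663
u_5 = g(0.584663) = 0.623898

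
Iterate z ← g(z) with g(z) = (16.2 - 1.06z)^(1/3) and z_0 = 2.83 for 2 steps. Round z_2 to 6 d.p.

z_1 = g(2.830000) = 2.363343
z_2 = g(2.363343) = 2.392503

2.392503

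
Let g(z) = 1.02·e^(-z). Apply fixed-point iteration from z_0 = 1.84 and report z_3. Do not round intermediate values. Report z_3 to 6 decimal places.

z_1 = g(1.840000) = 0.161994
z_2 = g(0.161994) = 0.867455
z_3 = g(0.867455) = 0.428419

0.428419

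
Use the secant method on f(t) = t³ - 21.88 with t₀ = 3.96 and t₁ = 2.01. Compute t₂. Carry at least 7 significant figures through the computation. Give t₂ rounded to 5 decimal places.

f(t_0) = 40.219136, f(t_1) = -13.759399
t_2 = 2.010000 - (-13.759399)·(2.010000 - 3.960000)/(-13.759399 - (40.219136)) = 2.507065; f(t_2) = -6.122161

2.50706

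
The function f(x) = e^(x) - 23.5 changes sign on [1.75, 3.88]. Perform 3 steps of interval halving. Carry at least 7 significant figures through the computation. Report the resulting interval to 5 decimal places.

f(1.750000) = -17.745397, f(3.880000) = 24.924215 (opposite signs)
step 1: m = 2.815000, f(m) = -6.806824 < 0 → root in [2.815000, 3.880000]
step 2: m = 3.347500, f(m) = 4.931566 > 0 → root in [2.815000, 3.347500]
step 3: m = 3.081250, f(m) = -1.714383 < 0 → root in [3.081250, 3.347500]

[3.08125, 3.34750]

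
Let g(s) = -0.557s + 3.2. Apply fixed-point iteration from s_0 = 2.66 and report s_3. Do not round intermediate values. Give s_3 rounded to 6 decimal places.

s_1 = g(2.660000) = 1.718380
s_2 = g(1.718380) = 2.242862
s_3 = g(2.242862) = 1.950726

1.950726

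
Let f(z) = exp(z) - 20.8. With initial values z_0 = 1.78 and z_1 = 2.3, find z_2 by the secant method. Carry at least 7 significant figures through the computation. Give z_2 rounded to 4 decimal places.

f(z_0) = -14.870144, f(z_1) = -10.825818
z_2 = 2.300000 - (-10.825818)·(2.300000 - 1.780000)/(-10.825818 - (-14.870144)) = 3.691932; f(z_2) = 19.322271

3.6919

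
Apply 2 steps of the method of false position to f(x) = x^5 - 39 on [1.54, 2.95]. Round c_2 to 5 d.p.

1.87391

f(1.540000) = -30.338291, f(2.950000) = 184.413843
step 1: c = 1.739192, f(c) = -23.087511 < 0 → new bracket [1.739192, 2.950000]
step 2: c = 1.873912, f(c) = -15.892863 < 0 → new bracket [1.873912, 2.950000]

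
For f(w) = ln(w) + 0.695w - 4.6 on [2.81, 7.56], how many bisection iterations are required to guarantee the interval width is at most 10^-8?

29

Initial width b − a = 7.56 − 2.81 = 4.750000.
After n steps the width is (b−a)/2^n; need (b−a)/2^n ≤ 10^-8.
So n ≥ log₂(4.750000/10^-8) = log₂(475000000.0000) ≈ 28.8234.
Hence n = 29.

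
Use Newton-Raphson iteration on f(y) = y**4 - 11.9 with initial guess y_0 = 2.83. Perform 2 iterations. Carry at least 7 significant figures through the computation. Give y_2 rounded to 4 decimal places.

1.9502

f'(y) = 4y**3
y_0 = 2.830000: f = 52.242479, f' = 90.660748 → y_1 = 2.830000 - (52.242479)/(90.660748) = 2.253759
y_1 = 2.253759: f = 13.900586, f' = 45.791215 → y_2 = 2.253759 - (13.900586)/(45.791215) = 1.950194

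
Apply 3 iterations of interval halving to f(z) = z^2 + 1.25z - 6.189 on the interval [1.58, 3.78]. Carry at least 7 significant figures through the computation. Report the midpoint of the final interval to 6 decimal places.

f(1.580000) = -1.717600, f(3.780000) = 12.824400 (opposite signs)
step 1: m = 2.680000, f(m) = 4.343400 > 0 → root in [1.580000, 2.680000]
step 2: m = 2.130000, f(m) = 1.010400 > 0 → root in [1.580000, 2.130000]
step 3: m = 1.855000, f(m) = -0.429225 < 0 → root in [1.855000, 2.130000]
Midpoint of [1.855000, 2.130000] = 1.992500

1.992500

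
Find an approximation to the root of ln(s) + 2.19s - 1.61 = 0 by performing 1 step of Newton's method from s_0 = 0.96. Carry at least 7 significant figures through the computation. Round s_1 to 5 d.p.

0.82026

f'(s) = 1/s + 2.19
s_0 = 0.960000: f = 0.451578, f' = 3.231667 → s_1 = 0.960000 - (0.451578)/(3.231667) = 0.820265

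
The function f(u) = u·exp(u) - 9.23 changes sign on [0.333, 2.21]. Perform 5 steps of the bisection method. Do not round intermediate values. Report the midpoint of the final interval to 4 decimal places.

1.7114

f(0.333000) = -8.765416, f(2.210000) = 10.915733 (opposite signs)
step 1: m = 1.271500, f(m) = -4.695579 < 0 → root in [1.271500, 2.210000]
step 2: m = 1.740750, f(m) = 0.695092 > 0 → root in [1.271500, 1.740750]
step 3: m = 1.506125, f(m) = -2.438546 < 0 → root in [1.506125, 1.740750]
step 4: m = 1.623438, f(m) = -0.998376 < 0 → root in [1.623438, 1.740750]
step 5: m = 1.682094, f(m) = -0.185715 < 0 → root in [1.682094, 1.740750]
Midpoint of [1.682094, 1.740750] = 1.711422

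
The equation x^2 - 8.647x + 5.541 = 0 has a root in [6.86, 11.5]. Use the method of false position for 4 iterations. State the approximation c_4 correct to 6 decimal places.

7.935093

f(6.860000) = -6.717820, f(11.500000) = 38.350500
step 1: c = 7.551632, f(c) = -2.730817 < 0 → new bracket [7.551632, 11.500000]
step 2: c = 7.814094, f(c) = -0.967409 < 0 → new bracket [7.814094, 11.500000]
step 3: c = 7.904784, f(c) = -0.326054 < 0 → new bracket [7.904784, 11.500000]
step 4: c = 7.935093, f(c) = -0.108047 < 0 → new bracket [7.935093, 11.500000]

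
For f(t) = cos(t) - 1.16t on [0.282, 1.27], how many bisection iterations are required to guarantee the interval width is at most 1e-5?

17

Initial width b − a = 1.27 − 0.282 = 0.988000.
After n steps the width is (b−a)/2^n; need (b−a)/2^n ≤ 1e-5.
So n ≥ log₂(0.988000/1e-5) = log₂(98800.0000) ≈ 16.5922.
Hence n = 17.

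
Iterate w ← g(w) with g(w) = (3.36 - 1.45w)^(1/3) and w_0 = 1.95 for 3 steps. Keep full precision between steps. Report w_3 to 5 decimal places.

w_1 = g(1.950000) = 0.810538
w_2 = g(0.810538) = 1.297573
w_3 = g(1.297573) = 1.139223

1.13922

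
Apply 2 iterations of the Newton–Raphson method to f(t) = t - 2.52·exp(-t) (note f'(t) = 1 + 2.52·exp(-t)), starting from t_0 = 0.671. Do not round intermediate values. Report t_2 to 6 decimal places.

t_0 = 0.671000: f = -0.617217, f' = 2.288217 → t_1 = 0.671000 - (-0.617217)/(2.288217) = 0.940737
t_1 = 0.940737: f = -0.042920, f' = 1.983657 → t_2 = 0.940737 - (-0.042920)/(1.983657) = 0.962374

0.962374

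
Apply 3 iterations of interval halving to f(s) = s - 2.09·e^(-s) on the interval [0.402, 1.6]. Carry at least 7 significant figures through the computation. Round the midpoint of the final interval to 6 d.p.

f(0.402000) = -0.996170, f(1.600000) = 1.178036 (opposite signs)
step 1: m = 1.001000, f(m) = 0.232900 > 0 → root in [0.402000, 1.001000]
step 2: m = 0.701500, f(m) = -0.334808 < 0 → root in [0.701500, 1.001000]
step 3: m = 0.851250, f(m) = -0.040931 < 0 → root in [0.851250, 1.001000]
Midpoint of [0.851250, 1.001000] = 0.926125

0.926125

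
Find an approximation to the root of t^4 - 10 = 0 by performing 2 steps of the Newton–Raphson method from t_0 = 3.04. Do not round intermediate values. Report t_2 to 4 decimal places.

1.9648

f'(t) = 4t^3
t_0 = 3.040000: f = 75.407171, f' = 112.377856 → t_1 = 3.040000 - (75.407171)/(112.377856) = 2.368986
t_1 = 2.368986: f = 21.495580, f' = 53.179861 → t_2 = 2.368986 - (21.495580)/(53.179861) = 1.964780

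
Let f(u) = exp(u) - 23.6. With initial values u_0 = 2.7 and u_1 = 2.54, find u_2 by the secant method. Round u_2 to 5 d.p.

3.33418

Secant update: u_(k+1) = u_k − f(u_k)·(u_k − u_(k-1))/(f(u_k) − f(u_(k-1))).
f(u_0) = -8.720268, f(u_1) = -10.920329
u_2 = 2.540000 - (-10.920329)·(2.540000 - 2.700000)/(-10.920329 - (-8.720268)) = 3.334184; f(u_2) = 4.455475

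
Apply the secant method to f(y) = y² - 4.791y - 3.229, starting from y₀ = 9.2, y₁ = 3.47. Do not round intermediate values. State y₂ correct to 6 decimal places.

4.461607

f(y_0) = 37.333800, f(y_1) = -7.812870
y_2 = 3.470000 - (-7.812870)·(3.470000 - 9.200000)/(-7.812870 - (37.333800)) = 4.461607; f(y_2) = -4.698623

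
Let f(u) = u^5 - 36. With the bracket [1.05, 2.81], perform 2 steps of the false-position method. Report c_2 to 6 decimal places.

1.655202

f(1.050000) = -34.723718, f(2.810000) = 139.198991
step 1: c = 1.401385, f(c) = -30.595114 < 0 → new bracket [1.401385, 2.810000]
step 2: c = 1.655202, f(c) = -23.576176 < 0 → new bracket [1.655202, 2.810000]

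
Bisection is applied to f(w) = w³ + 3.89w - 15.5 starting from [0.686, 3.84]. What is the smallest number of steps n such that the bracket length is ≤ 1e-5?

19

Initial width b − a = 3.84 − 0.686 = 3.154000.
After n steps the width is (b−a)/2^n; need (b−a)/2^n ≤ 1e-5.
So n ≥ log₂(3.154000/1e-5) = log₂(315400.0000) ≈ 18.2668.
Hence n = 19.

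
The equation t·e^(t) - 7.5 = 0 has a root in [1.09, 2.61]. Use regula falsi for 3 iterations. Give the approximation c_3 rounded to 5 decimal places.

1.48018

f(1.090000) = -4.258041, f(2.610000) = 27.993523
step 1: c = 1.290679, f(c) = -2.808051 < 0 → new bracket [1.290679, 2.610000]
step 2: c = 1.410956, f(c) = -1.715257 < 0 → new bracket [1.410956, 2.610000]
step 3: c = 1.480184, f(c) = -0.996437 < 0 → new bracket [1.480184, 2.610000]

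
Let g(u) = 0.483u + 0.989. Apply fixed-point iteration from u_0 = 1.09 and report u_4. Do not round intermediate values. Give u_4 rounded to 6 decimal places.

1.868171

u_1 = g(1.090000) = 1.515470
u_2 = g(1.515470) = 1.720972
u_3 = g(1.720972) = 1.820229
u_4 = g(1.820229) = 1.868171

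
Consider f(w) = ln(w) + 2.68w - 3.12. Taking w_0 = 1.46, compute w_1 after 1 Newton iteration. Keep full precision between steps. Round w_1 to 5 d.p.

Newton update: w ← w − f(w)/f'(w).
f'(w) = 1/w + 2.68
w_0 = 1.460000: f = 1.171236, f' = 3.364932 → w_1 = 1.460000 - (1.171236)/(3.364932) = 1.111929

1.11193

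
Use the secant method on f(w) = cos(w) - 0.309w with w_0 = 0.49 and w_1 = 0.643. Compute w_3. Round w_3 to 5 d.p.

f(w_0) = 0.730923, f(w_1) = 0.601614
w_2 = 0.643000 - (0.601614)·(0.643000 - 0.490000)/(0.601614 - (0.730923)) = 1.354835; f(w_2) = -0.204357
w_3 = 1.354835 - (-0.204357)·(1.354835 - 0.643000)/(-0.204357 - (0.601614)) = 1.174346; f(w_3) = 0.023273

1.17435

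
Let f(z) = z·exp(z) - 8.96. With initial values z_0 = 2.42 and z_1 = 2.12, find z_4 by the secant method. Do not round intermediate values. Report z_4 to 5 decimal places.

Secant update: z_(k+1) = z_k − f(z_k)·(z_k − z_(k-1))/(f(z_k) − f(z_(k-1))).
f(z_0) = 18.254980, f(z_1) = 8.702011
z_2 = 2.120000 - (8.702011)·(2.120000 - 2.420000)/(8.702011 - (18.254980)) = 1.846723; f(z_2) = 2.746406
z_3 = 1.846723 - (2.746406)·(1.846723 - 2.120000)/(2.746406 - (8.702011)) = 1.720703; f(z_3) = 0.656069
z_4 = 1.720703 - (0.656069)·(1.720703 - 1.846723)/(0.656069 - (2.746406)) = 1.681150; f(z_4) = 0.070687

1.68115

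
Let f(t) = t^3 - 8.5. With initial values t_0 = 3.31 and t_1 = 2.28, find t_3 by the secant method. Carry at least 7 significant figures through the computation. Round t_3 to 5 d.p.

2.05114

Secant update: t_(k+1) = t_k − f(t_k)·(t_k − t_(k-1))/(f(t_k) − f(t_(k-1))).
f(t_0) = 27.764691, f(t_1) = 3.352352
t_2 = 2.280000 - (3.352352)·(2.280000 - 3.310000)/(3.352352 - (27.764691)) = 2.138558; f(t_2) = 1.280550
t_3 = 2.138558 - (1.280550)·(2.138558 - 2.280000)/(1.280550 - (3.352352)) = 2.051135; f(t_3) = 0.129446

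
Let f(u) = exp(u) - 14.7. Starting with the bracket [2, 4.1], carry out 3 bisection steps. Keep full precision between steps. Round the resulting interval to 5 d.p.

[2.52500, 2.78750]

f(2.000000) = -7.310944, f(4.100000) = 45.640288 (opposite signs)
step 1: m = 3.050000, f(m) = 6.415344 > 0 → root in [2.000000, 3.050000]
step 2: m = 2.525000, f(m) = -2.209105 < 0 → root in [2.525000, 3.050000]
step 3: m = 2.787500, f(m) = 1.540368 > 0 → root in [2.525000, 2.787500]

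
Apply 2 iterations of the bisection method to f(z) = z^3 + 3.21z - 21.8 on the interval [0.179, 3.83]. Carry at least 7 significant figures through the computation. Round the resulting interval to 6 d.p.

f(0.179000) = -21.219675, f(3.830000) = 46.676187 (opposite signs)
step 1: m = 2.004500, f(m) = -7.311433 < 0 → root in [2.004500, 3.830000]
step 2: m = 2.917250, f(m) = 12.391184 > 0 → root in [2.004500, 2.917250]

[2.004500, 2.917250]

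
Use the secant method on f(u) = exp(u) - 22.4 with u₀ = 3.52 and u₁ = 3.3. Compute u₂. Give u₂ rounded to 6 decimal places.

f(u_0) = 11.384428, f(u_1) = 4.712639
u_2 = 3.300000 - (4.712639)·(3.300000 - 3.520000)/(4.712639 - (11.384428)) = 3.144602; f(u_2) = 0.810443

3.144602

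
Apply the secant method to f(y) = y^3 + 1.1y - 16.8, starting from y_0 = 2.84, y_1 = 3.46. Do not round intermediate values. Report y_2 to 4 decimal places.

f(y_0) = 9.230304, f(y_1) = 28.427736
y_2 = 3.460000 - (28.427736)·(3.460000 - 2.840000)/(28.427736 - (9.230304)) = 2.541898; f(y_2) = 2.419919

2.5419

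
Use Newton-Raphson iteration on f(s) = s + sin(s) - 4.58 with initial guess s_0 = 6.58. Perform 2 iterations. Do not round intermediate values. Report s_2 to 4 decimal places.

5.3712

f'(s) = 1 + cos(s)
s_0 = 6.580000: f = 2.292476, f' = 1.956273 → s_1 = 6.580000 - (2.292476)/(1.956273) = 5.408141
s_1 = 5.408141: f = 0.060569, f' = 1.640963 → s_2 = 5.408141 - (0.060569)/(1.640963) = 5.371230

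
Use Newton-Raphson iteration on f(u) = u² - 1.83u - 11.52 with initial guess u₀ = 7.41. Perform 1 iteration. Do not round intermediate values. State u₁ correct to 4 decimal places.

Newton update: u ← u − f(u)/f'(u).
f'(u) = 2u - 1.83
u_0 = 7.410000: f = 29.827800, f' = 12.990000 → u_1 = 7.410000 - (29.827800)/(12.990000) = 5.113788

5.1138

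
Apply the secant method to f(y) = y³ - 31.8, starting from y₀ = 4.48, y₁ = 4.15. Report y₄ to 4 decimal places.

f(y_0) = 58.115392, f(y_1) = 39.673375
y_2 = 4.150000 - (39.673375)·(4.150000 - 4.480000)/(39.673375 - (58.115392)) = 3.440088; f(y_2) = 8.910699
y_3 = 3.440088 - (8.910699)·(3.440088 - 4.150000)/(8.910699 - (39.673375)) = 3.234455; f(y_3) = 2.037894
y_4 = 3.234455 - (2.037894)·(3.234455 - 3.440088)/(2.037894 - (8.910699)) = 3.173482; f(y_4) = 0.160088

3.1735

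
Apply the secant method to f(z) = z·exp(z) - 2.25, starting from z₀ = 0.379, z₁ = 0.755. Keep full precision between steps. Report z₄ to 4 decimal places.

0.9072

f(z_0) = -1.696348, f(z_1) = -0.643653
z_2 = 0.755000 - (-0.643653)·(0.755000 - 0.379000)/(-0.643653 - (-1.696348)) = 0.984899; f(z_2) = 0.387109
z_3 = 0.984899 - (0.387109)·(0.984899 - 0.755000)/(0.387109 - (-0.643653)) = 0.898559; f(z_3) = -0.043083
z_4 = 0.898559 - (-0.043083)·(0.898559 - 0.984899)/(-0.043083 - (0.387109)) = 0.907206; f(z_4) = -0.002496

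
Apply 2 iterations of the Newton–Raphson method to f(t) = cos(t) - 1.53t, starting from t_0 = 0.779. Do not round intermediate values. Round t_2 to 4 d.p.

0.5554

f'(t) = -sin(t) - 1.53
t_0 = 0.779000: f = -0.480254, f' = -2.232568 → t_1 = 0.779000 - (-0.480254)/(-2.232568) = 0.563887
t_1 = 0.563887: f = -0.017564, f' = -2.064476 → t_2 = 0.563887 - (-0.017564)/(-2.064476) = 0.555380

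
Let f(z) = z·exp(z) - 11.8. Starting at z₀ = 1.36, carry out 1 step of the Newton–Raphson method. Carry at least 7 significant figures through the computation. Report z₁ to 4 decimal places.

Newton update: z ← z − f(z)/f'(z).
f'(z) = (z + 1)·exp(z)
z_0 = 1.360000: f = -6.501177, f' = 9.195016 → z_1 = 1.360000 - (-6.501177)/(9.195016) = 2.067033

2.0670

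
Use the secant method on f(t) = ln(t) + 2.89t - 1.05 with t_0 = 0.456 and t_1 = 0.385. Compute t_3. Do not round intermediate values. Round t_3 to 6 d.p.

0.561846

f(t_0) = -0.517422, f(t_1) = -0.891862
t_2 = 0.385000 - (-0.891862)·(0.385000 - 0.456000)/(-0.891862 - (-0.517422)) = 0.554112; f(t_2) = -0.039005
t_3 = 0.554112 - (-0.039005)·(0.554112 - 0.385000)/(-0.039005 - (-0.891862)) = 0.561846; f(t_3) = -0.002792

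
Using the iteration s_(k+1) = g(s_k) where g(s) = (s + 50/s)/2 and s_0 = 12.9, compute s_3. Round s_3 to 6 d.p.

s_1 = g(12.900000) = 8.387984
s_2 = g(8.387984) = 7.174446
s_3 = g(7.174446) = 7.071813

7.071813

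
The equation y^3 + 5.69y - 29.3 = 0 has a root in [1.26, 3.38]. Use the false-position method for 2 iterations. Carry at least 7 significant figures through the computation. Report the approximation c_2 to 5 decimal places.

f(1.260000) = -20.130224, f(3.380000) = 28.546672
step 1: c = 2.136721, f(c) = -7.386687 < 0 → new bracket [2.136721, 3.380000]
step 2: c = 2.392298, f(c) = -1.996499 < 0 → new bracket [2.392298, 3.380000]

2.39230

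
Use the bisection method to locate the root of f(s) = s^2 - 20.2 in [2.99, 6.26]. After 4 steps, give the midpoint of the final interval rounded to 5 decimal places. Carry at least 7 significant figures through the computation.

f(2.990000) = -11.259900, f(6.260000) = 18.987600 (opposite signs)
step 1: m = 4.625000, f(m) = 1.190625 > 0 → root in [2.990000, 4.625000]
step 2: m = 3.807500, f(m) = -5.702944 < 0 → root in [3.807500, 4.625000]
step 3: m = 4.216250, f(m) = -2.423236 < 0 → root in [4.216250, 4.625000]
step 4: m = 4.420625, f(m) = -0.658075 < 0 → root in [4.420625, 4.625000]
Midpoint of [4.420625, 4.625000] = 4.522813

4.52281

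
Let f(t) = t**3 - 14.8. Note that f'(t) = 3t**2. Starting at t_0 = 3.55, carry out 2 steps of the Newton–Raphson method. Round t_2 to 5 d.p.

t_0 = 3.550000: f = 29.938875, f' = 37.807500 → t_1 = 3.550000 - (29.938875)/(37.807500) = 2.758123
t_1 = 2.758123: f = 6.181719, f' = 22.821734 → t_2 = 2.758123 - (6.181719)/(22.821734) = 2.487254

2.48725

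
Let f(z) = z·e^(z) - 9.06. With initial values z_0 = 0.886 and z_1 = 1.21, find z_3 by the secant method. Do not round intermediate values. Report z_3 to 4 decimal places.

f(z_0) = -6.911088, f(z_1) = -5.002284
z_2 = 1.210000 - (-5.002284)·(1.210000 - 0.886000)/(-5.002284 - (-6.911088)) = 2.059086; f(z_2) = 7.080777
z_3 = 2.059086 - (7.080777)·(2.059086 - 1.210000)/(7.080777 - (-5.002284)) = 1.561515; f(z_3) = -1.617769

1.5615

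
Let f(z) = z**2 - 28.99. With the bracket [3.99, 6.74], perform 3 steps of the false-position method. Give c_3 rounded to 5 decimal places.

5.38200

f(3.990000) = -13.069900, f(6.740000) = 16.437600
step 1: c = 5.208071, f(c) = -1.865998 < 0 → new bracket [5.208071, 6.740000]
step 2: c = 5.364247, f(c) = -0.214859 < 0 → new bracket [5.364247, 6.740000]
step 3: c = 5.381997, f(c) = -0.024106 < 0 → new bracket [5.381997, 6.740000]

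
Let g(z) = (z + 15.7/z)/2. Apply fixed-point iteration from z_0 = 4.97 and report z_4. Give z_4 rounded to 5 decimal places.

3.96232

z_1 = g(4.970000) = 4.064477
z_2 = g(4.064477) = 3.963606
z_3 = g(3.963606) = 3.962323
z_4 = g(3.962323) = 3.962323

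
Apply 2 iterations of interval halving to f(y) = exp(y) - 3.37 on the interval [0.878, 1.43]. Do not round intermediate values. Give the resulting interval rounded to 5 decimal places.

f(0.878000) = -0.963917, f(1.430000) = 0.808699 (opposite signs)
step 1: m = 1.154000, f(m) = -0.199149 < 0 → root in [1.154000, 1.430000]
step 2: m = 1.292000, f(m) = 0.270059 > 0 → root in [1.154000, 1.292000]

[1.15400, 1.29200]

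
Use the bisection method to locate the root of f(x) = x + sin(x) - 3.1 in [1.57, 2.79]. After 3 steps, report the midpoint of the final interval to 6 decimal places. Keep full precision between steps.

f(1.570000) = -0.530000, f(2.790000) = 0.034393 (opposite signs)
step 1: m = 2.180000, f(m) = -0.099896 < 0 → root in [2.180000, 2.790000]
step 2: m = 2.485000, f(m) = -0.004578 < 0 → root in [2.485000, 2.790000]
step 3: m = 2.637500, f(m) = 0.020513 > 0 → root in [2.485000, 2.637500]
Midpoint of [2.485000, 2.637500] = 2.561250

2.561250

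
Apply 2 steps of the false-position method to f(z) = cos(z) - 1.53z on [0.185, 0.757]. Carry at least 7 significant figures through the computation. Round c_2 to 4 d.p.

0.5547

f(0.185000) = 0.699886, f(0.757000) = -0.431310
step 1: c = 0.538904, f(c) = 0.033749 > 0 → new bracket [0.538904, 0.757000]
step 2: c = 0.554731, f(c) = 0.001304 > 0 → new bracket [0.554731, 0.757000]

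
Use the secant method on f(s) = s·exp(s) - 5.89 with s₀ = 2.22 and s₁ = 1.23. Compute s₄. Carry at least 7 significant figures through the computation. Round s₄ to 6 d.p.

1.420690

f(s_0) = 14.550275, f(s_1) = -1.681888
s_2 = 1.230000 - (-1.681888)·(1.230000 - 2.220000)/(-1.681888 - (14.550275)) = 1.332578; f(s_2) = -0.838455
s_3 = 1.332578 - (-0.838455)·(1.332578 - 1.230000)/(-0.838455 - (-1.681888)) = 1.434551; f(s_3) = 0.131905
s_4 = 1.434551 - (0.131905)·(1.434551 - 1.332578)/(0.131905 - (-0.838455)) = 1.420690; f(s_4) = -0.008379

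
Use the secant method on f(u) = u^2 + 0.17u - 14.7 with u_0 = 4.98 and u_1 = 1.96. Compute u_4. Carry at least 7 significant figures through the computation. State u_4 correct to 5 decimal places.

3.74587

f(u_0) = 10.947000, f(u_1) = -10.525200
u_2 = 1.960000 - (-10.525200)·(1.960000 - 4.980000)/(-10.525200 - (10.947000)) = 3.440338; f(u_2) = -2.279220
u_3 = 3.440338 - (-2.279220)·(3.440338 - 1.960000)/(-2.279220 - (-10.525200)) = 3.849508; f(u_3) = 0.773132
u_4 = 3.849508 - (0.773132)·(3.849508 - 3.440338)/(0.773132 - (-2.279220)) = 3.745869; f(u_4) = -0.031665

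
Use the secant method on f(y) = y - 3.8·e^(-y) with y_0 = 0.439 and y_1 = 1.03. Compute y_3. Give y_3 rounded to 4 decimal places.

1.1731

f(y_0) = -2.010787, f(y_1) = -0.326626
y_2 = 1.030000 - (-0.326626)·(1.030000 - 0.439000)/(-0.326626 - (-2.010787)) = 1.144619; f(y_2) = -0.065093
y_3 = 1.144619 - (-0.065093)·(1.144619 - 1.030000)/(-0.065093 - (-0.326626)) = 1.173146; f(y_3) = -0.002543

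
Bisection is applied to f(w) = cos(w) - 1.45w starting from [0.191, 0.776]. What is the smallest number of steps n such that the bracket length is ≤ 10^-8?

26

Initial width b − a = 0.776 − 0.191 = 0.585000.
After n steps the width is (b−a)/2^n; need (b−a)/2^n ≤ 10^-8.
So n ≥ log₂(0.585000/10^-8) = log₂(58500000.0000) ≈ 25.8019.
Hence n = 26.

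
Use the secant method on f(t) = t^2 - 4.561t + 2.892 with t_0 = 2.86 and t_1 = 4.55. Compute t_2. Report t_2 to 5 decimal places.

f(t_0) = -1.972860, f(t_1) = 2.841950
t_2 = 4.550000 - (2.841950)·(4.550000 - 2.860000)/(2.841950 - (-1.972860)) = 3.552475; f(t_2) = -0.690761

3.55247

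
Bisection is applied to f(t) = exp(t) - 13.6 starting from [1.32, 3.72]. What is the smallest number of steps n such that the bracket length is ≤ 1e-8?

Initial width b − a = 3.72 − 1.32 = 2.400000.
After n steps the width is (b−a)/2^n; need (b−a)/2^n ≤ 1e-8.
So n ≥ log₂(2.400000/1e-8) = log₂(240000000.0000) ≈ 27.8385.
Hence n = 28.

28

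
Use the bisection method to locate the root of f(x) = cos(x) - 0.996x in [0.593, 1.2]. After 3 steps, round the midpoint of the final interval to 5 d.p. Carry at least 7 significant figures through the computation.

f(0.593000) = 0.238640, f(1.200000) = -0.832842 (opposite signs)
step 1: m = 0.896500, f(m) = -0.268566 < 0 → root in [0.593000, 0.896500]
step 2: m = 0.744750, f(m) = -0.006514 < 0 → root in [0.593000, 0.744750]
step 3: m = 0.668875, f(m) = 0.118320 > 0 → root in [0.668875, 0.744750]
Midpoint of [0.668875, 0.744750] = 0.706813

0.70681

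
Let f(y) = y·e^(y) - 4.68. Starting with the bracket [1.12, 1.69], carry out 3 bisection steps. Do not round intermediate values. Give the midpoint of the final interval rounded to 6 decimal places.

f(1.120000) = -1.247363, f(1.690000) = 4.478922 (opposite signs)
step 1: m = 1.405000, f(m) = 1.046115 > 0 → root in [1.120000, 1.405000]
step 2: m = 1.262500, f(m) = -0.218014 < 0 → root in [1.262500, 1.405000]
step 3: m = 1.333750, f(m) = 0.381913 > 0 → root in [1.262500, 1.333750]
Midpoint of [1.262500, 1.333750] = 1.298125

1.298125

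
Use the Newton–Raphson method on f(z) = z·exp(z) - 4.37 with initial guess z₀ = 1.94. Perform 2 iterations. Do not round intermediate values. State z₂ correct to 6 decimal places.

f'(z) = (z + 1)·exp(z)
z_0 = 1.940000: f = 9.129977, f' = 20.458728 → z_1 = 1.940000 - (9.129977)/(20.458728) = 1.493737
z_1 = 1.493737: f = 2.282666, f' = 11.106374 → z_2 = 1.493737 - (2.282666)/(11.106374) = 1.288209

1.288209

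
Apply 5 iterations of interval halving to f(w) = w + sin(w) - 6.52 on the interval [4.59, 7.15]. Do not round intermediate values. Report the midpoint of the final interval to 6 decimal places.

6.390000

f(4.590000) = -2.922520, f(7.150000) = 1.392271 (opposite signs)
step 1: m = 5.870000, f(m) = -1.051529 < 0 → root in [5.870000, 7.150000]
step 2: m = 6.510000, f(m) = 0.214875 > 0 → root in [5.870000, 6.510000]
step 3: m = 6.190000, f(m) = -0.423051 < 0 → root in [6.190000, 6.510000]
step 4: m = 6.350000, f(m) = -0.103235 < 0 → root in [6.350000, 6.510000]
step 5: m = 6.430000, f(m) = 0.056288 > 0 → root in [6.350000, 6.430000]
Midpoint of [6.350000, 6.430000] = 6.390000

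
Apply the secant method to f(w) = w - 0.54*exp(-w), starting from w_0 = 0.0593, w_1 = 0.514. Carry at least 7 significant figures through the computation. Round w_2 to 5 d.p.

0.37842

f(w_0) = -0.449609, f(w_1) = 0.191027
w_2 = 0.514000 - (0.191027)·(0.514000 - 0.059300)/(0.191027 - (-0.449609)) = 0.378416; f(w_2) = 0.008546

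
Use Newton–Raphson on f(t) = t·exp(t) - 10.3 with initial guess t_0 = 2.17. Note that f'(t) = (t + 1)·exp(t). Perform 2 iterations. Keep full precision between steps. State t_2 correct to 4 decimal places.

t_0 = 2.170000: f = 8.705476, f' = 27.763760 → t_1 = 2.170000 - (8.705476)/(27.763760) = 1.856445
t_1 = 1.856445: f = 1.582988, f' = 18.283926 → t_2 = 1.856445 - (1.582988)/(18.283926) = 1.769867

1.7699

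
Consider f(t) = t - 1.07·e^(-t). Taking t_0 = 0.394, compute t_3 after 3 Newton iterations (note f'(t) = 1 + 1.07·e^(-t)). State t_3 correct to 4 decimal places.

0.5920

t_0 = 0.394000: f = -0.327559, f' = 1.721559 → t_1 = 0.394000 - (-0.327559)/(1.721559) = 0.584269
t_1 = 0.584269: f = -0.012271, f' = 1.596539 → t_2 = 0.584269 - (-0.012271)/(1.596539) = 0.591954
t_2 = 0.591954: f = -0.000018, f' = 1.591972 → t_3 = 0.591954 - (-0.000018)/(1.591972) = 0.591966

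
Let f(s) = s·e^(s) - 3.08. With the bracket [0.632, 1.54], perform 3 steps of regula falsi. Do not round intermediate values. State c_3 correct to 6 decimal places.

1.049264

False-position update: c = (a·f(b) − b·f(a))/(f(b) − f(a)); replace the endpoint whose sign matches f(c).
f(0.632000) = -1.890974, f(1.540000) = 4.103469
step 1: c = 0.918433, f(c) = -0.778995 < 0 → new bracket [0.918433, 1.540000]
step 2: c = 1.017603, f(c) = -0.264742 < 0 → new bracket [1.017603, 1.540000]
step 3: c = 1.049264, f(c) = -0.083775 < 0 → new bracket [1.049264, 1.540000]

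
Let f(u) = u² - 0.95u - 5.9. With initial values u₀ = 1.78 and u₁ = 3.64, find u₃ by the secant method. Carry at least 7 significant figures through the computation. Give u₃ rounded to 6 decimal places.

2.927174

Secant update: u_(k+1) = u_k − f(u_k)·(u_k − u_(k-1))/(f(u_k) − f(u_(k-1))).
f(u_0) = -4.422600, f(u_1) = 3.891600
u_2 = 3.640000 - (3.891600)·(3.640000 - 1.780000)/(3.891600 - (-4.422600)) = 2.769396; f(u_2) = -0.861372
u_3 = 2.769396 - (-0.861372)·(2.769396 - 3.640000)/(-0.861372 - (3.891600)) = 2.927174; f(u_3) = -0.112468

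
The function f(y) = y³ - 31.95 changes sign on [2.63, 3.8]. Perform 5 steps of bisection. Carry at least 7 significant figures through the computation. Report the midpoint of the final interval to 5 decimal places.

3.16016

f(2.630000) = -13.758553, f(3.800000) = 22.922000 (opposite signs)
step 1: m = 3.215000, f(m) = 1.280963 > 0 → root in [2.630000, 3.215000]
step 2: m = 2.922500, f(m) = -6.988909 < 0 → root in [2.922500, 3.215000]
step 3: m = 3.068750, f(m) = -3.050886 < 0 → root in [3.068750, 3.215000]
step 4: m = 3.141875, f(m) = -0.935363 < 0 → root in [3.141875, 3.215000]
step 5: m = 3.178437, f(m) = 0.160053 > 0 → root in [3.141875, 3.178437]
Midpoint of [3.141875, 3.178437] = 3.160156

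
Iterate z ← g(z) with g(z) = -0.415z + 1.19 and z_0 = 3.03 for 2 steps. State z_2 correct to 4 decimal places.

1.2180

z_1 = g(3.030000) = -0.067450
z_2 = g(-0.067450) = 1.217992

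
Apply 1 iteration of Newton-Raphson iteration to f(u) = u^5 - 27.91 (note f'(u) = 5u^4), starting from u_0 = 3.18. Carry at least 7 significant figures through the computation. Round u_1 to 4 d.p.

Newton update: u ← u − f(u)/f'(u).
u_0 = 3.180000: f = 297.278815, f' = 511.303169 → u_1 = 3.180000 - (297.278815)/(511.303169) = 2.598586

2.5986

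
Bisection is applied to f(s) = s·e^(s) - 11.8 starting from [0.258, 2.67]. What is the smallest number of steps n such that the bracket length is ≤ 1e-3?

12

Initial width b − a = 2.67 − 0.258 = 2.412000.
After n steps the width is (b−a)/2^n; need (b−a)/2^n ≤ 1e-3.
So n ≥ log₂(2.412000/1e-3) = log₂(2412.0000) ≈ 11.2360.
Hence n = 12.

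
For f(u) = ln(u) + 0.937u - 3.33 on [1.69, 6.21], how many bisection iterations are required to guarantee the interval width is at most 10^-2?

Initial width b − a = 6.21 − 1.69 = 4.520000.
After n steps the width is (b−a)/2^n; need (b−a)/2^n ≤ 10^-2.
So n ≥ log₂(4.520000/10^-2) = log₂(452.0000) ≈ 8.8202.
Hence n = 9.

9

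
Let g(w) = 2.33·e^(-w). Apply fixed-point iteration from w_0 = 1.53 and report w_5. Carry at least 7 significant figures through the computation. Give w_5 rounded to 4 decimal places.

w_1 = g(1.530000) = 0.504528
w_2 = g(0.504528) = 1.406832
w_3 = g(1.406832) = 0.570659
w_4 = g(0.570659) = 1.316806
w_5 = g(1.316806) = 0.624416

0.6244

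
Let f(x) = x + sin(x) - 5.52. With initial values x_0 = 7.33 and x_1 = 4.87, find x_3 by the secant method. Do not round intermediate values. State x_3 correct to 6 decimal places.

5.917238

f(x_0) = 2.675834, f(x_1) = -1.637605
x_2 = 4.870000 - (-1.637605)·(4.870000 - 7.330000)/(-1.637605 - (2.675834)) = 5.803944; f(x_2) = -0.177163
x_3 = 5.803944 - (-0.177163)·(5.803944 - 4.870000)/(-0.177163 - (-1.637605)) = 5.917238; f(x_3) = 0.039404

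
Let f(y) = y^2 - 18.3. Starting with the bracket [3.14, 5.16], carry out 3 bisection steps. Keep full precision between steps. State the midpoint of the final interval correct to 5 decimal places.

f(3.140000) = -8.440400, f(5.160000) = 8.325600 (opposite signs)
step 1: m = 4.150000, f(m) = -1.077500 < 0 → root in [4.150000, 5.160000]
step 2: m = 4.655000, f(m) = 3.369025 > 0 → root in [4.150000, 4.655000]
step 3: m = 4.402500, f(m) = 1.082006 > 0 → root in [4.150000, 4.402500]
Midpoint of [4.150000, 4.402500] = 4.276250

4.27625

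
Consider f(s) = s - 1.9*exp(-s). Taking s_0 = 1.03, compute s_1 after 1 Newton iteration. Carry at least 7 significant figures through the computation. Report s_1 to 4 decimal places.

0.8205

f'(s) = 1 + 1.9*exp(-s)
s_0 = 1.030000: f = 0.351687, f' = 1.678313 → s_1 = 1.030000 - (0.351687)/(1.678313) = 0.820452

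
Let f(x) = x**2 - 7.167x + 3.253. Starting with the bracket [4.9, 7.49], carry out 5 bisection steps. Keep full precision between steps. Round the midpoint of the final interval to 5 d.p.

f(4.900000) = -7.855300, f(7.490000) = 5.672270 (opposite signs)
step 1: m = 6.195000, f(m) = -2.768540 < 0 → root in [6.195000, 7.490000]
step 2: m = 6.842500, f(m) = 1.032609 > 0 → root in [6.195000, 6.842500]
step 3: m = 6.518750, f(m) = -0.972780 < 0 → root in [6.518750, 6.842500]
step 4: m = 6.680625, f(m) = 0.003711 > 0 → root in [6.518750, 6.680625]
step 5: m = 6.599688, f(m) = -0.491085 < 0 → root in [6.599688, 6.680625]
Midpoint of [6.599688, 6.680625] = 6.640156

6.64016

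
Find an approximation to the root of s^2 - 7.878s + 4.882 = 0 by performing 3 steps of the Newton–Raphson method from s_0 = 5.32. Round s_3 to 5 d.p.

f'(s) = 2s - 7.878
s_0 = 5.320000: f = -8.726560, f' = 2.762000 → s_1 = 5.320000 - (-8.726560)/(2.762000) = 8.479508
s_1 = 8.479508: f = 9.982488, f' = 9.081015 → s_2 = 8.479508 - (9.982488)/(9.081015) = 7.380238
s_2 = 7.380238: f = 1.208395, f' = 6.882475 → s_3 = 7.380238 - (1.208395)/(6.882475) = 7.204662

7.20466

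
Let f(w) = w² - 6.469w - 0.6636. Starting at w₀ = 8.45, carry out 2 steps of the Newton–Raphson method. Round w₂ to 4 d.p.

6.5856

f'(w) = 2w - 6.469
w_0 = 8.450000: f = 16.075850, f' = 10.431000 → w_1 = 8.450000 - (16.075850)/(10.431000) = 6.908839
w_1 = 6.908839: f = 2.375177, f' = 7.348678 → w_2 = 6.908839 - (2.375177)/(7.348678) = 6.585628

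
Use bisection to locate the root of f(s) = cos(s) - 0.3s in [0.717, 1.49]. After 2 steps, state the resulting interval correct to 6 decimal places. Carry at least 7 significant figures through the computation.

f(0.717000) = 0.538680, f(1.490000) = -0.366292 (opposite signs)
step 1: m = 1.103500, f(m) = 0.119424 > 0 → root in [1.103500, 1.490000]
step 2: m = 1.296750, f(m) = -0.118396 < 0 → root in [1.103500, 1.296750]

[1.103500, 1.296750]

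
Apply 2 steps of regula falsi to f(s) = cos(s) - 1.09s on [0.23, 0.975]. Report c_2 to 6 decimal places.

0.699399

False-position update: c = (a·f(b) − b·f(a))/(f(b) − f(a)); replace the endpoint whose sign matches f(c).
f(0.230000) = 0.722966, f(0.975000) = -0.501582
step 1: c = 0.669844, f(c) = 0.053789 > 0 → new bracket [0.669844, 0.975000]
step 2: c = 0.699399, f(c) = 0.002885 > 0 → new bracket [0.699399, 0.975000]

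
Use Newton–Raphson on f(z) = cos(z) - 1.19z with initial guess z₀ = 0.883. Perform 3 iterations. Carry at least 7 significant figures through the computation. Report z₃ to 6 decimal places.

0.662545

f'(z) = -sin(z) - 1.19
z_0 = 0.883000: f = -0.415934, f' = -1.962647 → z_1 = 0.883000 - (-0.415934)/(-1.962647) = 0.671075
z_1 = 0.671075: f = -0.015426, f' = -1.811828 → z_2 = 0.671075 - (-0.015426)/(-1.811828) = 0.662561
z_2 = 0.662561: f = -0.000028, f' = -1.805138 → z_3 = 0.662561 - (-0.000028)/(-1.805138) = 0.662545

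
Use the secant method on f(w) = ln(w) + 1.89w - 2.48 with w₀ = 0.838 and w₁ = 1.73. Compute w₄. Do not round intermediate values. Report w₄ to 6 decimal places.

Secant update: w_(k+1) = w_k − f(w_k)·(w_k − w_(k-1))/(f(w_k) − f(w_(k-1))).
f(w_0) = -1.072917, f(w_1) = 1.337821
w_2 = 1.730000 - (1.337821)·(1.730000 - 0.838000)/(1.337821 - (-1.072917)) = 1.234991; f(w_2) = 0.065197
w_3 = 1.234991 - (0.065197)·(1.234991 - 1.730000)/(0.065197 - (1.337821)) = 1.209632; f(w_3) = -0.003480
w_4 = 1.209632 - (-0.003480)·(1.209632 - 1.234991)/(-0.003480 - (0.065197)) = 1.210917; f(w_4) = 0.000010

1.210917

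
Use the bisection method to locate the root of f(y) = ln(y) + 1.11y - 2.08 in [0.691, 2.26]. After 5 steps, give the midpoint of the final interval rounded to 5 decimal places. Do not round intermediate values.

f(0.691000) = -1.682605, f(2.260000) = 1.243965 (opposite signs)
step 1: m = 1.475500, f(m) = -0.053198 < 0 → root in [1.475500, 2.260000]
step 2: m = 1.867750, f(m) = 0.617937 > 0 → root in [1.475500, 1.867750]
step 3: m = 1.671625, f(m) = 0.289300 > 0 → root in [1.475500, 1.671625]
step 4: m = 1.573562, f(m) = 0.119997 > 0 → root in [1.475500, 1.573562]
step 5: m = 1.524531, f(m) = 0.033917 > 0 → root in [1.475500, 1.524531]
Midpoint of [1.475500, 1.524531] = 1.500016

1.50002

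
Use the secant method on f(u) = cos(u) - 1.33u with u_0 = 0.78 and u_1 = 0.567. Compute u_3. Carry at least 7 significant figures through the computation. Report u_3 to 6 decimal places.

0.614399

f(u_0) = -0.326486, f(u_1) = 0.089406
u_2 = 0.567000 - (0.089406)·(0.567000 - 0.780000)/(0.089406 - (-0.326486)) = 0.612789; f(u_2) = 0.003037
u_3 = 0.612789 - (0.003037)·(0.612789 - 0.567000)/(0.003037 - (0.089406)) = 0.614399; f(u_3) = -0.000032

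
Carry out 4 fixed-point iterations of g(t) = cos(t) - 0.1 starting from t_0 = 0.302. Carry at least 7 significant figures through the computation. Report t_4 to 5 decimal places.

0.63226

t_1 = g(0.302000) = 0.854744
t_2 = g(0.854744) = 0.556412
t_3 = g(0.556412) = 0.749156
t_4 = g(0.749156) = 0.632264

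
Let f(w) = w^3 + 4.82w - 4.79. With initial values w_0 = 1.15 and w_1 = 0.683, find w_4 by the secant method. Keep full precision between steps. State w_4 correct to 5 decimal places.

f(w_0) = 2.273875, f(w_1) = -1.179328
w_2 = 0.683000 - (-1.179328)·(0.683000 - 1.150000)/(-1.179328 - (2.273875)) = 0.842489; f(w_2) = -0.131218
w_3 = 0.842489 - (-0.131218)·(0.842489 - 0.683000)/(-0.131218 - (-1.179328)) = 0.862456; f(w_3) = 0.008557
w_4 = 0.862456 - (0.008557)·(0.862456 - 0.842489)/(0.008557 - (-0.131218)) = 0.861233; f(w_4) = -0.000059

0.86123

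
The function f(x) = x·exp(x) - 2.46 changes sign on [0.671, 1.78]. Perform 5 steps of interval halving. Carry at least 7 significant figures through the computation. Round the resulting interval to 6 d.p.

[0.948250, 0.982906]

f(0.671000) = -1.147395, f(1.780000) = 8.095144 (opposite signs)
step 1: m = 1.225500, f(m) = 1.713892 > 0 → root in [0.671000, 1.225500]
step 2: m = 0.948250, f(m) = -0.012388 < 0 → root in [0.948250, 1.225500]
step 3: m = 1.086875, f(m) = 0.762578 > 0 → root in [0.948250, 1.086875]
step 4: m = 1.017562, f(m) = 0.355029 > 0 → root in [0.948250, 1.017562]
step 5: m = 0.982906, f(m) = 0.166533 > 0 → root in [0.948250, 0.982906]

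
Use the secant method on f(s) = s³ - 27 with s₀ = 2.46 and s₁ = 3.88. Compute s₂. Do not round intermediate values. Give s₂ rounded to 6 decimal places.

2.855196

f(s_0) = -12.113064, f(s_1) = 31.411072
s_2 = 3.880000 - (31.411072)·(3.880000 - 2.460000)/(31.411072 - (-12.113064)) = 2.855196; f(s_2) = -3.724038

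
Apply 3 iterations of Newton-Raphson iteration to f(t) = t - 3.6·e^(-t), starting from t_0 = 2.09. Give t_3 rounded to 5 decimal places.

1.14525

Newton update: t ← t − f(t)/f'(t).
f'(t) = 1 + 3.6·e^(-t)
t_0 = 2.090000: f = 1.644726, f' = 1.445274 → t_1 = 2.090000 - (1.644726)/(1.445274) = 0.951997
t_1 = 0.951997: f = -0.437494, f' = 2.389491 → t_2 = 0.951997 - (-0.437494)/(2.389491) = 1.135088
t_2 = 1.135088: f = -0.021931, f' = 2.157018 → t_3 = 1.135088 - (-0.021931)/(2.157018) = 1.145255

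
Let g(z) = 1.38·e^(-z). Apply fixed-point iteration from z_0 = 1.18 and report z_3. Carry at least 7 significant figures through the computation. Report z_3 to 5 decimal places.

z_1 = g(1.180000) = 0.424045
z_2 = g(0.424045) = 0.903065
z_3 = g(0.903065) = 0.559349

0.55935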